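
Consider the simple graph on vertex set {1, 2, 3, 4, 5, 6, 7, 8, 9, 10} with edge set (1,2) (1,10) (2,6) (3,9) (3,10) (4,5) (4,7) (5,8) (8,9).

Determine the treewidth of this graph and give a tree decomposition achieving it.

Treewidth 1.
One optimal decomposition is:
Bags: B1 = {4, 7}  B2 = {4, 5}  B3 = {5, 8}  B4 = {8, 9}  B5 = {3, 9}  B6 = {3, 10}  B7 = {1, 10}  B8 = {1, 2}  B9 = {2, 6}
Tree: B1–B2, B2–B3, B3–B4, B4–B5, B5–B6, B6–B7, B7–B8, B8–B9

Every bag has size at most 2, so the width is 2 − 1 = 1 and tw(G) ≤ 1. Any graph with an edge has treewidth ≥ 1, and G has the edge 7–4. The upper and lower bounds meet at 1, so that is the treewidth.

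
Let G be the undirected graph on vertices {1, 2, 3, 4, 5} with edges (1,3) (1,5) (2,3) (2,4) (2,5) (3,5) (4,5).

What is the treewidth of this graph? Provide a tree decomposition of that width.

Every bag has size at most 3, so the width is 3 − 1 = 2 and tw(G) ≤ 2. Conversely, {1, 3, 5} is a clique of size 3, and the vertices of any clique must share a bag in every tree decomposition; so some bag has ≥ 3 vertices and tw(G) ≥ 2. The upper and lower bounds meet at 2, so that is the treewidth.

Treewidth 2.
Bags: B1 = {2, 4, 5}  B2 = {2, 3, 5}  B3 = {1, 3, 5}
Tree: B1–B2, B2–B3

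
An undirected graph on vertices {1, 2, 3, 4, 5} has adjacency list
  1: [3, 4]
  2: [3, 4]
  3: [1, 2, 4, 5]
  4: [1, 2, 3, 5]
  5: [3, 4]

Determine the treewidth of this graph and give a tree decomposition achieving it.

Each bag holds 3 vertices, so the decomposition has width 2, which upper-bounds the treewidth. On the other hand G contains the 3-clique {1, 3, 4}. A clique must lie in a single bag of any decomposition, so no decomposition can have width below 2. Therefore the treewidth is 2.

Treewidth 2.
One optimal decomposition is:
Bags: B1 = {2, 3, 4}  B2 = {1, 3, 4}  B3 = {3, 4, 5}
Tree: B1–B2, B1–B3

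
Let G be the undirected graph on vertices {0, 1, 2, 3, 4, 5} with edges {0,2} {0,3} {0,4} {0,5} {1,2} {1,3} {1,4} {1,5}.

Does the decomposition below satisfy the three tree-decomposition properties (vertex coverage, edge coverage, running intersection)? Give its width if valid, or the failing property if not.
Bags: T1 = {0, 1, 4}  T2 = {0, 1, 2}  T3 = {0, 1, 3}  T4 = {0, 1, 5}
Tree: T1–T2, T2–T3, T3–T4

Yes; width 2.

Vertex coverage: the bags together contain {0, 1, 2, 3, 4, 5}, the full vertex set. Edge coverage: each edge of G has both endpoints in at least one bag. Running intersection: for every vertex, the bags containing it form a connected subtree. All three properties hold, so this is a valid tree decomposition of width max|bag| − 1 = 2, and hence tw(G) ≤ 2.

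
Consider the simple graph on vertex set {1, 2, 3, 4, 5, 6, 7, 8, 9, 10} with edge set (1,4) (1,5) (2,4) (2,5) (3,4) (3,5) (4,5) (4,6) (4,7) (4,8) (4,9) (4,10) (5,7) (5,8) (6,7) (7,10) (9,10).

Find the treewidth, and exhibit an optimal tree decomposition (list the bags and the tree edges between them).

Treewidth 2.
Bags: B1 = {4, 5, 7}  B2 = {4, 7, 10}  B3 = {1, 4, 5}  B4 = {4, 6, 7}  B5 = {2, 4, 5}  B6 = {4, 5, 8}  B7 = {3, 4, 5}  B8 = {4, 9, 10}
Tree: B1–B2, B1–B3, B1–B4, B1–B5, B1–B6, B5–B7, B2–B8

Each bag holds 3 vertices, so the decomposition has width 2, which upper-bounds the treewidth. On the other hand G contains the 3-clique {4, 9, 10}. A clique must lie in a single bag of any decomposition, so no decomposition can have width below 2. The upper and lower bounds meet at 2, so that is the treewidth.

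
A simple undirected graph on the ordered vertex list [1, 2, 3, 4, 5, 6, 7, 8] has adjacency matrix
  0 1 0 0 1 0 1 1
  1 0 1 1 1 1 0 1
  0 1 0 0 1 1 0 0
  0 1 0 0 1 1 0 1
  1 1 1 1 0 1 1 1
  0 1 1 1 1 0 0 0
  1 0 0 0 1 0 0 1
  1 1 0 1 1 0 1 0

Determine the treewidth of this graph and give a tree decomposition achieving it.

Each bag holds 4 vertices, so the decomposition has width 3, which upper-bounds the treewidth. For the lower bound, the 4 vertices {1, 2, 5, 8} are pairwise adjacent, and any tree decomposition puts a clique entirely inside one bag — forcing width ≥ 3. Therefore the treewidth is 3.

Treewidth 3.
One optimal decomposition is:
Bags: B1 = {1, 5, 7, 8}  B2 = {1, 2, 5, 8}  B3 = {2, 4, 5, 8}  B4 = {2, 4, 5, 6}  B5 = {2, 3, 5, 6}
Tree: B1–B2, B2–B3, B3–B4, B4–B5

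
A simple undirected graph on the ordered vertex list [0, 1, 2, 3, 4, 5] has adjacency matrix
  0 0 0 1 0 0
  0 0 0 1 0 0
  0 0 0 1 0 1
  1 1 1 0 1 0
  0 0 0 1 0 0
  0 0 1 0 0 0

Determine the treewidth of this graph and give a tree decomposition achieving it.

The largest bag has 2 vertices, giving width 1; this decomposition certifies tw(G) ≤ 1. Since G has at least one edge (e.g. 3–4), it is not an edgeless graph, so tw(G) ≥ 1. Hence tw(G) = 1 exactly.

Treewidth 1.
One such decomposition:
Bags: B1 = {3, 4}  B2 = {0, 3}  B3 = {1, 3}  B4 = {2, 3}  B5 = {2, 5}
Tree: B1–B2, B2–B3, B1–B4, B4–B5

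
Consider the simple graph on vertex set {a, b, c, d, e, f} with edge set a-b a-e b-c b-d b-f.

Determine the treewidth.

A width-1 tree decomposition is:
Bags: B1 = {a, b}  B2 = {a, e}  B3 = {b, f}  B4 = {b, d}  B5 = {b, c}
Tree: B1–B2, B1–B3, B1–B4, B4–B5
Every bag has size at most 2, so the width is 2 − 1 = 1 and tw(G) ≤ 1. G has an edge, so its treewidth is at least 1. Therefore the treewidth is 1.

1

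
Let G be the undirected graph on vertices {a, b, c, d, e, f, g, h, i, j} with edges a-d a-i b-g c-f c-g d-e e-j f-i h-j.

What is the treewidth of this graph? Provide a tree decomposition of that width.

The largest bag has 2 vertices, giving width 1; this decomposition certifies tw(G) ≤ 1. G has an edge, so its treewidth is at least 1. The upper and lower bounds meet at 1, so that is the treewidth.

Treewidth 1.
Bags: B1 = {h, j}  B2 = {e, j}  B3 = {d, e}  B4 = {a, d}  B5 = {a, i}  B6 = {f, i}  B7 = {c, f}  B8 = {c, g}  B9 = {b, g}
Tree: B1–B2, B2–B3, B3–B4, B4–B5, B5–B6, B6–B7, B7–B8, B8–B9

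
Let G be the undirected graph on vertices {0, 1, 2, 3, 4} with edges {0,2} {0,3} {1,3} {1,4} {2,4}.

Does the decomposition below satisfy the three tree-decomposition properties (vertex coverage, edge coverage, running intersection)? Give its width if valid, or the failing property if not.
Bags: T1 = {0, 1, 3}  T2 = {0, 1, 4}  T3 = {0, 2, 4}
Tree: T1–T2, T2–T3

Vertex coverage: the bags together contain {0, 1, 2, 3, 4}, the full vertex set. Edge coverage: each edge of G has both endpoints in at least one bag. Running intersection: for every vertex, the bags containing it form a connected subtree. All three properties hold, so this is a valid tree decomposition of width max|bag| − 1 = 2, and hence tw(G) ≤ 2.

Yes; width 2.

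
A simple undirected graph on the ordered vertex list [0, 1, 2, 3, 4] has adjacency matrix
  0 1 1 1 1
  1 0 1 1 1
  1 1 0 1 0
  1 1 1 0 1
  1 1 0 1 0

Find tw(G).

A width-3 tree decomposition is:
Bags: B1 = {0, 1, 2, 3}  B2 = {0, 1, 3, 4}
Tree: B1–B2
Each bag holds 4 vertices, so the decomposition has width 3, which upper-bounds the treewidth. For the lower bound, the 4 vertices {0, 1, 2, 3} are pairwise adjacent, and any tree decomposition puts a clique entirely inside one bag — forcing width ≥ 3. Therefore the treewidth is 3.

3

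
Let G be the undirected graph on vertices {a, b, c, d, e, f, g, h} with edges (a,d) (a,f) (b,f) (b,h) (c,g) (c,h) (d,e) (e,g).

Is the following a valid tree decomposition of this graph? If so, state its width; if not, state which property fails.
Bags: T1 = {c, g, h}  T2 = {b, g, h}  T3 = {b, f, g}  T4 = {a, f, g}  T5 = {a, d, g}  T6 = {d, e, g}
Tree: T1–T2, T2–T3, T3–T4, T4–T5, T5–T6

Vertex coverage: the bags together contain {a, b, c, d, e, f, g, h}, the full vertex set. Edge coverage: each edge of G has both endpoints in at least one bag. Running intersection: for every vertex, the bags containing it form a connected subtree. All three properties hold, so this is a valid tree decomposition of width max|bag| − 1 = 2, and hence tw(G) ≤ 2.

Yes; width 2.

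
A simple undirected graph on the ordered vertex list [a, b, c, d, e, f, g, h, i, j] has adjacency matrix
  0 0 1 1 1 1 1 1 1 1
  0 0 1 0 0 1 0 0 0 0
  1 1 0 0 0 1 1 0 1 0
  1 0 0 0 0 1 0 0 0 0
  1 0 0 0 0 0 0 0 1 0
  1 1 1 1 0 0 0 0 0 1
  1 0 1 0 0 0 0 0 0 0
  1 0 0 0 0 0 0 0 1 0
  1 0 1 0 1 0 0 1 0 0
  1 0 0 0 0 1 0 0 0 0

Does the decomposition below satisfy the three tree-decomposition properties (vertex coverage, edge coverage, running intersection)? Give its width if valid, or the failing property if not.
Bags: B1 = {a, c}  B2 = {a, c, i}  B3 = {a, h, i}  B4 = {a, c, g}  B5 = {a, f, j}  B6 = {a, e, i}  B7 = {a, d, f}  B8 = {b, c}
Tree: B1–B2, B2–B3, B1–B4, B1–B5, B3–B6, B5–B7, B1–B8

No — edge (f,c) lies in no bag.

A tree decomposition must satisfy three properties: every vertex lies in some bag; for every edge, both endpoints lie together in some bag; and for every vertex, the bags containing it form a connected subtree. Here edge (f,c) lies in no bag, so the decomposition is invalid.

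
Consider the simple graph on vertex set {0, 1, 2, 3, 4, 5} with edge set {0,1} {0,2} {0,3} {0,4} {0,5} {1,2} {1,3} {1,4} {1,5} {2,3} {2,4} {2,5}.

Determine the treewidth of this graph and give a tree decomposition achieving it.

Every bag has size at most 4, so the width is 4 − 1 = 3 and tw(G) ≤ 3. Conversely, {0, 1, 2, 3} is a clique of size 4, and the vertices of any clique must share a bag in every tree decomposition; so some bag has ≥ 4 vertices and tw(G) ≥ 3. Combining the bounds, tw(G) = 3.

Treewidth 3.
Bags: B1 = {0, 1, 2, 3}  B2 = {0, 1, 2, 5}  B3 = {0, 1, 2, 4}
Tree: B1–B2, B1–B3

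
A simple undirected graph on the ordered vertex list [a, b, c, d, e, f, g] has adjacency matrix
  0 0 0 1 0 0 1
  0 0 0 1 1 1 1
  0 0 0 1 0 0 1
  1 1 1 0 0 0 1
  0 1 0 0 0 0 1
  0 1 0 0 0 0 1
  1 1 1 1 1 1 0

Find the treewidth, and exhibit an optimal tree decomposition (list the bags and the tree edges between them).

The largest bag has 3 vertices, giving width 2; this decomposition certifies tw(G) ≤ 2. Conversely, {c, d, g} is a clique of size 3, and the vertices of any clique must share a bag in every tree decomposition; so some bag has ≥ 3 vertices and tw(G) ≥ 2. Hence tw(G) = 2 exactly.

Treewidth 2.
Bags: B1 = {b, d, g}  B2 = {a, d, g}  B3 = {b, f, g}  B4 = {b, e, g}  B5 = {c, d, g}
Tree: B1–B2, B1–B3, B3–B4, B1–B5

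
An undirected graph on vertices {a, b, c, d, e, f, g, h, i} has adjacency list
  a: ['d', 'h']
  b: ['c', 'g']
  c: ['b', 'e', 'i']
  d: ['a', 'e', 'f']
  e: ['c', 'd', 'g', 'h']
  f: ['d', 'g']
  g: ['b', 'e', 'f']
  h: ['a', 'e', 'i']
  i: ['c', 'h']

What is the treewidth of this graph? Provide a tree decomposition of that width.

Each bag holds 4 vertices, so the decomposition has width 3, which upper-bounds the treewidth. For the lower bound: the 4 vertex sets {a,h,i}, {c}, {e}, {b,d,f,g} are disjoint, each induces a connected subgraph, and every pair is joined by at least one edge of G. Contracting each set to a single vertex therefore yields K_{4} as a minor, and since treewidth is minor-monotone, tw(G) ≥ tw(K_{4}) = 3. The upper and lower bounds meet at 3, so that is the treewidth.

Treewidth 3.
Bags: B1 = {a, c, h, i}  B2 = {a, c, e, h}  B3 = {a, c, d, e}  B4 = {b, c, d, e}  B5 = {b, d, e, g}  B6 = {b, d, f, g}
Tree: B1–B2, B2–B3, B3–B4, B4–B5, B5–B6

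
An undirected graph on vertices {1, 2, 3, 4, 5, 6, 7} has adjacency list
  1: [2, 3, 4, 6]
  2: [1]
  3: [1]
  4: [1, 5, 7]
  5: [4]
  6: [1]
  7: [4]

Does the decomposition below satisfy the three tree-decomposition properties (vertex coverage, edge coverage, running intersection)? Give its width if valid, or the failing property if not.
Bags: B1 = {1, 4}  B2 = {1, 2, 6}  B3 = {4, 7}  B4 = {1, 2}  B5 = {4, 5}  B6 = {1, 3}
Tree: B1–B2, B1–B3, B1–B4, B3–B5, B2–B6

No — bags containing vertex 2 are not connected in the tree.

A tree decomposition must satisfy three properties: every vertex lies in some bag; for every edge, both endpoints lie together in some bag; and for every vertex, the bags containing it form a connected subtree. Here bags containing vertex 2 are not connected in the tree, so the decomposition is invalid.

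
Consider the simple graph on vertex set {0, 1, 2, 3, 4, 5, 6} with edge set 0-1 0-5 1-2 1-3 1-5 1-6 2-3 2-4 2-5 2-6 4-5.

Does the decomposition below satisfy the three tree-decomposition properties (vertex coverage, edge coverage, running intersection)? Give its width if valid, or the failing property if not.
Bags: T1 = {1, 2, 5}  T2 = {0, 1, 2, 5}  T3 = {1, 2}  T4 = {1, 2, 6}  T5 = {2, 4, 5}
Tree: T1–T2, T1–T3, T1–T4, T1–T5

A tree decomposition must satisfy three properties: every vertex lies in some bag; for every edge, both endpoints lie together in some bag; and for every vertex, the bags containing it form a connected subtree. Here vertex 3 appears in no bag, so the decomposition is invalid.

No — vertex 3 appears in no bag.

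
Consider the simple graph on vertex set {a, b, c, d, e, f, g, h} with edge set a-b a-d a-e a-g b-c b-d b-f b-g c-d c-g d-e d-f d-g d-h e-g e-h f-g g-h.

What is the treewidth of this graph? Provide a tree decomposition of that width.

Treewidth 3.
One optimal decomposition is:
Bags: B1 = {a, d, e, g}  B2 = {a, b, d, g}  B3 = {b, c, d, g}  B4 = {b, d, f, g}  B5 = {d, e, g, h}
Tree: B1–B2, B2–B3, B3–B4, B1–B5

The largest bag has 4 vertices, giving width 3; this decomposition certifies tw(G) ≤ 3. On the other hand G contains the 4-clique {d, e, g, h}. A clique must lie in a single bag of any decomposition, so no decomposition can have width below 3. The upper and lower bounds meet at 3, so that is the treewidth.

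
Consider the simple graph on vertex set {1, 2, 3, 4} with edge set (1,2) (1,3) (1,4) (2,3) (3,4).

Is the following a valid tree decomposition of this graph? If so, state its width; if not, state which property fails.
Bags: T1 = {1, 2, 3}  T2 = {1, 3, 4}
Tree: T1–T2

Yes; width 2.

Every vertex of G appears in some bag (union = {1, 2, 3, 4}); every edge is covered by a bag; and for each vertex v the set of bags containing v is connected in the bag tree. The decomposition is therefore valid. The largest bag has 3 vertices, so the width is 2.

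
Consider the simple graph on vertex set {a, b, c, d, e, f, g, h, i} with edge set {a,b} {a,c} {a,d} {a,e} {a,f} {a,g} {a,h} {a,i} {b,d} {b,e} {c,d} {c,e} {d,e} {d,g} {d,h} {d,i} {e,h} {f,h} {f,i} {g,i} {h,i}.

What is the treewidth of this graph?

A width-3 tree decomposition is:
Bags: B1 = {a, d, h, i}  B2 = {a, d, g, i}  B3 = {a, f, h, i}  B4 = {a, d, e, h}  B5 = {a, b, d, e}  B6 = {a, c, d, e}
Tree: B1–B2, B1–B3, B1–B4, B4–B5, B4–B6
Each bag holds 4 vertices, so the decomposition has width 3, which upper-bounds the treewidth. On the other hand G contains the 4-clique {a, d, g, i}. A clique must lie in a single bag of any decomposition, so no decomposition can have width below 3. Hence tw(G) = 3 exactly.

3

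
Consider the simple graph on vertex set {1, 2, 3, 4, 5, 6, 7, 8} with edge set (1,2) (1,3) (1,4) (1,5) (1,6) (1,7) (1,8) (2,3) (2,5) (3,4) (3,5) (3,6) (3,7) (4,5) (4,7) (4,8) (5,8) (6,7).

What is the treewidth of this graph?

A width-3 tree decomposition is:
Bags: B1 = {1, 2, 3, 5}  B2 = {1, 3, 4, 5}  B3 = {1, 3, 4, 7}  B4 = {1, 4, 5, 8}  B5 = {1, 3, 6, 7}
Tree: B1–B2, B2–B3, B2–B4, B3–B5
Every bag has size at most 4, so the width is 4 − 1 = 3 and tw(G) ≤ 3. On the other hand G contains the 4-clique {1, 4, 5, 8}. A clique must lie in a single bag of any decomposition, so no decomposition can have width below 3. Therefore the treewidth is 3.

3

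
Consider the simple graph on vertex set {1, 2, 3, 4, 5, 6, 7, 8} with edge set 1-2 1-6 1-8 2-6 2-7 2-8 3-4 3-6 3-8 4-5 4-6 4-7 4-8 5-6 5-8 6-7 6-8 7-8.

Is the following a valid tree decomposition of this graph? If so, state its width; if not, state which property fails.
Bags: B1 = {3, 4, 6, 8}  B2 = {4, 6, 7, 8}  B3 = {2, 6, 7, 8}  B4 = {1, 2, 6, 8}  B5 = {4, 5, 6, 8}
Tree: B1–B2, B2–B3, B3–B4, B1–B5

Checking the three conditions: (i) the bags cover all of {1, 2, 3, 4, 5, 6, 7, 8}; (ii) for each edge, some bag contains both endpoints; (iii) the bags containing any fixed vertex form a subtree. All hold, so the decomposition is valid with width 4 − 1 = 3.

Yes; width 3.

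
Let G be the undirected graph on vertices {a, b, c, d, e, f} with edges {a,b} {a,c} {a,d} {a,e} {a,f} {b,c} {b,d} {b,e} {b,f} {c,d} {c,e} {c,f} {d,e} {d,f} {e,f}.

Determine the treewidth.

A width-5 tree decomposition is:
Bags: B1 = {a, b, c, d, e, f}
Tree: (single bag)
With just one bag of size 6, the width is 6 − 1 = 5, so tw(G) ≤ 5. On the other hand G contains the 6-clique {a, b, c, d, e, f}. A clique must lie in a single bag of any decomposition, so no decomposition can have width below 5. Combining the bounds, tw(G) = 5.

5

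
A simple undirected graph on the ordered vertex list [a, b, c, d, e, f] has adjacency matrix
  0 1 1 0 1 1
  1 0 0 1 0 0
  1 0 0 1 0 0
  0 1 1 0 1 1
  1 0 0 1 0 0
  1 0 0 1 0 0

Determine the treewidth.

A width-2 tree decomposition is:
Bags: B1 = {a, b, d}  B2 = {a, c, d}  B3 = {a, d, f}  B4 = {a, d, e}
Tree: B1–B2, B2–B3, B3–B4
Each bag holds 3 vertices, so the decomposition has width 2, which upper-bounds the treewidth. The edges b–d–c–a–b form a cycle, so G is not a tree and its treewidth is at least 2. Combining the bounds, tw(G) = 2.

2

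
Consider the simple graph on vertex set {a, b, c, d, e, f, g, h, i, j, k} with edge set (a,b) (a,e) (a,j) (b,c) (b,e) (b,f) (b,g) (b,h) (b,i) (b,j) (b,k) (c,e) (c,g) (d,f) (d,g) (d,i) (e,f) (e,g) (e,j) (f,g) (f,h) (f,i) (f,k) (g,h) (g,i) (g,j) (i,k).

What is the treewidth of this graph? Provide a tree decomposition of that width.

Treewidth 3.
Bags: B1 = {b, e, g, j}  B2 = {b, e, f, g}  B3 = {a, b, e, j}  B4 = {b, f, g, h}  B5 = {b, c, e, g}  B6 = {b, f, g, i}  B7 = {b, f, i, k}  B8 = {d, f, g, i}
Tree: B1–B2, B1–B3, B2–B4, B1–B5, B2–B6, B6–B7, B6–B8

Every bag has size at most 4, so the width is 4 − 1 = 3 and tw(G) ≤ 3. On the other hand G contains the 4-clique {d, f, g, i}. A clique must lie in a single bag of any decomposition, so no decomposition can have width below 3. Therefore the treewidth is 3.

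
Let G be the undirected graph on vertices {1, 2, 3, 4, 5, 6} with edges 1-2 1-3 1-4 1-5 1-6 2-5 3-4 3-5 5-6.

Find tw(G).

2

A width-2 tree decomposition is:
Bags: B1 = {1, 2, 5}  B2 = {1, 5, 6}  B3 = {1, 3, 5}  B4 = {1, 3, 4}
Tree: B1–B2, B2–B3, B3–B4
Every bag has size at most 3, so the width is 3 − 1 = 2 and tw(G) ≤ 2. For the lower bound, the 3 vertices {1, 3, 4} are pairwise adjacent, and any tree decomposition puts a clique entirely inside one bag — forcing width ≥ 2. Hence tw(G) = 2 exactly.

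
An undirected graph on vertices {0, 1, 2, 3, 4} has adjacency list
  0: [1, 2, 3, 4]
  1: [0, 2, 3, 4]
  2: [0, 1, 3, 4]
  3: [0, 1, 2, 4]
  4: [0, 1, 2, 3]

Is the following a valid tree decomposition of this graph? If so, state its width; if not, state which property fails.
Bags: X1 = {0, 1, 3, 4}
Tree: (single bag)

A tree decomposition must satisfy three properties: every vertex lies in some bag; for every edge, both endpoints lie together in some bag; and for every vertex, the bags containing it form a connected subtree. Here vertex 2 appears in no bag, so the decomposition is invalid.

No — vertex 2 appears in no bag.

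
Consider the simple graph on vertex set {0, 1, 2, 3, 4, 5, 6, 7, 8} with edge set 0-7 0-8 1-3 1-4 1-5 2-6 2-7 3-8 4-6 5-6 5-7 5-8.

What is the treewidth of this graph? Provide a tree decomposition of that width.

Treewidth 3.
One such decomposition:
Bags: B1 = {1, 2, 4, 6}  B2 = {1, 2, 5, 6}  B3 = {1, 2, 5, 7}  B4 = {1, 3, 5, 7}  B5 = {3, 5, 7, 8}  B6 = {0, 3, 7, 8}
Tree: B1–B2, B2–B3, B3–B4, B4–B5, B5–B6

Each bag holds 4 vertices, so the decomposition has width 3, which upper-bounds the treewidth. For the lower bound: the 4 vertex sets {2,4,6}, {1}, {5}, {0,3,7,8} are disjoint, each induces a connected subgraph, and every pair is joined by at least one edge of G. Contracting each set to a single vertex therefore yields K_{4} as a minor, and since treewidth is minor-monotone, tw(G) ≥ tw(K_{4}) = 3. Combining the bounds, tw(G) = 3.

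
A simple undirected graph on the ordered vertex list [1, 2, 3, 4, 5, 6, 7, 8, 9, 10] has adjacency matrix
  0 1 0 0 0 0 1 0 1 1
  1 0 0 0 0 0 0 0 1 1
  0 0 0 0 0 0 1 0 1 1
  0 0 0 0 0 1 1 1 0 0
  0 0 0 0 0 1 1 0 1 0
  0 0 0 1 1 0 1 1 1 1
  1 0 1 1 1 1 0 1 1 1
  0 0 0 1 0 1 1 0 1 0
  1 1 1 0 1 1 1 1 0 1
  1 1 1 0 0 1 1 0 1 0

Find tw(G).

3

A width-3 tree decomposition is:
Bags: B1 = {6, 7, 9, 10}  B2 = {1, 7, 9, 10}  B3 = {5, 6, 7, 9}  B4 = {6, 7, 8, 9}  B5 = {1, 2, 9, 10}  B6 = {4, 6, 7, 8}  B7 = {3, 7, 9, 10}
Tree: B1–B2, B1–B3, B1–B4, B2–B5, B4–B6, B1–B7
The largest bag has 4 vertices, giving width 3; this decomposition certifies tw(G) ≤ 3. For the lower bound, the 4 vertices {1, 2, 9, 10} are pairwise adjacent, and any tree decomposition puts a clique entirely inside one bag — forcing width ≥ 3. The upper and lower bounds meet at 3, so that is the treewidth.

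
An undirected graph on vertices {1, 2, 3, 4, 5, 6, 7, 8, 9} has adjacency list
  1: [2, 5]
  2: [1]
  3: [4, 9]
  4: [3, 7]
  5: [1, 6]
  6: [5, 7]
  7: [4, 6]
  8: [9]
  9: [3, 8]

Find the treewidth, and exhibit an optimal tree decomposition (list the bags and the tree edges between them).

Treewidth 1.
One such decomposition:
Bags: B1 = {1, 2}  B2 = {1, 5}  B3 = {5, 6}  B4 = {6, 7}  B5 = {4, 7}  B6 = {3, 4}  B7 = {3, 9}  B8 = {8, 9}
Tree: B1–B2, B2–B3, B3–B4, B4–B5, B5–B6, B6–B7, B7–B8

The largest bag has 2 vertices, giving width 1; this decomposition certifies tw(G) ≤ 1. Any graph with an edge has treewidth ≥ 1, and G has the edge 2–1. Hence tw(G) = 1 exactly.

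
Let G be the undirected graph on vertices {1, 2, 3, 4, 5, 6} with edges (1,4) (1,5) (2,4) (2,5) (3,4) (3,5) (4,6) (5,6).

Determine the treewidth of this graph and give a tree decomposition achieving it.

Each bag holds 3 vertices, so the decomposition has width 2, which upper-bounds the treewidth. For the lower bound, G contains the cycle 2–5–6–4–2, so G is not a forest; only forests have treewidth ≤ 1, hence tw(G) ≥ 2. The upper and lower bounds meet at 2, so that is the treewidth.

Treewidth 2.
One such decomposition:
Bags: B1 = {2, 4, 5}  B2 = {4, 5, 6}  B3 = {1, 4, 5}  B4 = {3, 4, 5}
Tree: B1–B2, B2–B3, B3–B4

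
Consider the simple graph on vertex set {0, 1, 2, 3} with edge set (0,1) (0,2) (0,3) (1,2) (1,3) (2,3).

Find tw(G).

A width-3 tree decomposition is:
Bags: B1 = {0, 1, 2, 3}
Tree: (single bag)
With just one bag of size 4, the width is 4 − 1 = 3, so tw(G) ≤ 3. On the other hand G contains the 4-clique {0, 1, 2, 3}. A clique must lie in a single bag of any decomposition, so no decomposition can have width below 3. Therefore the treewidth is 3.

3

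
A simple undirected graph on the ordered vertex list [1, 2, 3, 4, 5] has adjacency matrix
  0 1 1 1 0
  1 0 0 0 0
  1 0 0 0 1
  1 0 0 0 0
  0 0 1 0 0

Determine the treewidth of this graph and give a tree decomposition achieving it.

The largest bag has 2 vertices, giving width 1; this decomposition certifies tw(G) ≤ 1. Since G has at least one edge (e.g. 1–2), it is not an edgeless graph, so tw(G) ≥ 1. Combining the bounds, tw(G) = 1.

Treewidth 1.
Bags: B1 = {1, 2}  B2 = {1, 4}  B3 = {1, 3}  B4 = {3, 5}
Tree: B1–B2, B2–B3, B3–B4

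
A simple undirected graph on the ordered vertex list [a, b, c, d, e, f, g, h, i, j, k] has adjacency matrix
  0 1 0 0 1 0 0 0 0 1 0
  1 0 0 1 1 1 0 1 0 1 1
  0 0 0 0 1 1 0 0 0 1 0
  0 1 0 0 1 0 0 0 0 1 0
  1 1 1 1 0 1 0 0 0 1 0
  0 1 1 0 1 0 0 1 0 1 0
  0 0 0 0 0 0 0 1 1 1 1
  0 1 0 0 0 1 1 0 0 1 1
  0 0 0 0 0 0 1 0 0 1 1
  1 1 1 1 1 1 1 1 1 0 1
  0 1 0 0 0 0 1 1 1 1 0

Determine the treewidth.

A width-3 tree decomposition is:
Bags: B1 = {b, f, h, j}  B2 = {b, h, j, k}  B3 = {g, h, j, k}  B4 = {b, e, f, j}  B5 = {g, i, j, k}  B6 = {b, d, e, j}  B7 = {c, e, f, j}  B8 = {a, b, e, j}
Tree: B1–B2, B2–B3, B1–B4, B3–B5, B4–B6, B4–B7, B6–B8
Every bag has size at most 4, so the width is 4 − 1 = 3 and tw(G) ≤ 3. Conversely, {g, h, j, k} is a clique of size 4, and the vertices of any clique must share a bag in every tree decomposition; so some bag has ≥ 4 vertices and tw(G) ≥ 3. The upper and lower bounds meet at 3, so that is the treewidth.

3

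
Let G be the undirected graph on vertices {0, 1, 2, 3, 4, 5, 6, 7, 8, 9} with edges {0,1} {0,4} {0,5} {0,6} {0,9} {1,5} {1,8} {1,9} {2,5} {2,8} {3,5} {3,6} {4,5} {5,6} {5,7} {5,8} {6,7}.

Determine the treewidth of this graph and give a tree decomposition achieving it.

Treewidth 2.
One optimal decomposition is:
Bags: B1 = {0, 1, 5}  B2 = {1, 5, 8}  B3 = {0, 5, 6}  B4 = {0, 1, 9}  B5 = {3, 5, 6}  B6 = {5, 6, 7}  B7 = {2, 5, 8}  B8 = {0, 4, 5}
Tree: B1–B2, B1–B3, B1–B4, B3–B5, B5–B6, B2–B7, B1–B8

Each bag holds 3 vertices, so the decomposition has width 2, which upper-bounds the treewidth. Conversely, {0, 1, 9} is a clique of size 3, and the vertices of any clique must share a bag in every tree decomposition; so some bag has ≥ 3 vertices and tw(G) ≥ 2. Hence tw(G) = 2 exactly.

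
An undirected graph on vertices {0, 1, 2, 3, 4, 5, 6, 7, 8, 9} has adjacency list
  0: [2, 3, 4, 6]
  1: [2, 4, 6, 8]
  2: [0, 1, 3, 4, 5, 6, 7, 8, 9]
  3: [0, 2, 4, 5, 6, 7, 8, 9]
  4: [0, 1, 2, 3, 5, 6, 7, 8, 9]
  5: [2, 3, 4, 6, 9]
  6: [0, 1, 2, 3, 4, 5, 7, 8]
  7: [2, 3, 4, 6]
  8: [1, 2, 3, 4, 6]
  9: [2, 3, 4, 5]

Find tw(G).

4

A width-4 tree decomposition is:
Bags: B1 = {2, 3, 4, 5, 6}  B2 = {2, 3, 4, 5, 9}  B3 = {0, 2, 3, 4, 6}  B4 = {2, 3, 4, 6, 8}  B5 = {1, 2, 4, 6, 8}  B6 = {2, 3, 4, 6, 7}
Tree: B1–B2, B1–B3, B1–B4, B4–B5, B4–B6
Every bag has size at most 5, so the width is 5 − 1 = 4 and tw(G) ≤ 4. Conversely, {1, 2, 4, 6, 8} is a clique of size 5, and the vertices of any clique must share a bag in every tree decomposition; so some bag has ≥ 5 vertices and tw(G) ≥ 4. Combining the bounds, tw(G) = 4.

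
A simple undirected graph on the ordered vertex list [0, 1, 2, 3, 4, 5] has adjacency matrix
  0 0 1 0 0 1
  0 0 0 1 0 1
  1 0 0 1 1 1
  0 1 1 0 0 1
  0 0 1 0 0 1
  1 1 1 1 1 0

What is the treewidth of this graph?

A width-2 tree decomposition is:
Bags: B1 = {2, 3, 5}  B2 = {1, 3, 5}  B3 = {2, 4, 5}  B4 = {0, 2, 5}
Tree: B1–B2, B1–B3, B1–B4
The largest bag has 3 vertices, giving width 2; this decomposition certifies tw(G) ≤ 2. For the lower bound, the 3 vertices {1, 3, 5} are pairwise adjacent, and any tree decomposition puts a clique entirely inside one bag — forcing width ≥ 2. The upper and lower bounds meet at 2, so that is the treewidth.

2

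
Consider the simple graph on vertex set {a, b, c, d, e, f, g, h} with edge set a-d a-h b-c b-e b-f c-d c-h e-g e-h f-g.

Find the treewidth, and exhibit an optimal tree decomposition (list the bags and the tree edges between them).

Treewidth 2.
Bags: B1 = {a, d, h}  B2 = {c, d, h}  B3 = {c, e, h}  B4 = {b, c, e}  B5 = {b, e, g}  B6 = {b, f, g}
Tree: B1–B2, B2–B3, B3–B4, B4–B5, B5–B6

The largest bag has 3 vertices, giving width 2; this decomposition certifies tw(G) ≤ 2. Since a–d–c–h–a is a cycle in G, G is not acyclic. Forests are exactly the graphs of treewidth ≤ 1, so tw(G) ≥ 2. Therefore the treewidth is 2.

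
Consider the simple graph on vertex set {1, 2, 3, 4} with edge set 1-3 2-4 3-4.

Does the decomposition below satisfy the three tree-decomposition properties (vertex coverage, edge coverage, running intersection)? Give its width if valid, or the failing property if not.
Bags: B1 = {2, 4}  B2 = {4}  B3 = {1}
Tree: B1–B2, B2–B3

A tree decomposition must satisfy three properties: every vertex lies in some bag; for every edge, both endpoints lie together in some bag; and for every vertex, the bags containing it form a connected subtree. Here vertex 3 appears in no bag, so the decomposition is invalid.

No — vertex 3 appears in no bag.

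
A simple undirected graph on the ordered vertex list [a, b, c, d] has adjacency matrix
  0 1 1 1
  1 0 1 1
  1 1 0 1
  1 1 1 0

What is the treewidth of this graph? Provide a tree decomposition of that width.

Treewidth 3.
One optimal decomposition is:
Bags: B1 = {a, b, c, d}
Tree: (single bag)

A single bag containing all 4 vertices is trivially a valid decomposition of width 3. Conversely, {a, b, c, d} is a clique of size 4, and the vertices of any clique must share a bag in every tree decomposition; so some bag has ≥ 4 vertices and tw(G) ≥ 3. Hence tw(G) = 3 exactly.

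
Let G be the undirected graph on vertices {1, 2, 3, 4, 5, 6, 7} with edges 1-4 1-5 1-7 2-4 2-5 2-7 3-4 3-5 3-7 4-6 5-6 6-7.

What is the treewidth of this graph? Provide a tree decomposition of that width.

Treewidth 3.
One such decomposition:
Bags: B1 = {3, 4, 5, 7}  B2 = {2, 4, 5, 7}  B3 = {4, 5, 6, 7}  B4 = {1, 4, 5, 7}
Tree: B1–B2, B2–B3, B3–B4

Every bag has size at most 4, so the width is 4 − 1 = 3 and tw(G) ≤ 3. For the lower bound: the 4 vertex sets {3,5}, {2,4}, {7}, {6} are disjoint, each induces a connected subgraph, and every pair is joined by at least one edge of G. Contracting each set to a single vertex therefore yields K_{4} as a minor, and since treewidth is minor-monotone, tw(G) ≥ tw(K_{4}) = 3. Combining the bounds, tw(G) = 3.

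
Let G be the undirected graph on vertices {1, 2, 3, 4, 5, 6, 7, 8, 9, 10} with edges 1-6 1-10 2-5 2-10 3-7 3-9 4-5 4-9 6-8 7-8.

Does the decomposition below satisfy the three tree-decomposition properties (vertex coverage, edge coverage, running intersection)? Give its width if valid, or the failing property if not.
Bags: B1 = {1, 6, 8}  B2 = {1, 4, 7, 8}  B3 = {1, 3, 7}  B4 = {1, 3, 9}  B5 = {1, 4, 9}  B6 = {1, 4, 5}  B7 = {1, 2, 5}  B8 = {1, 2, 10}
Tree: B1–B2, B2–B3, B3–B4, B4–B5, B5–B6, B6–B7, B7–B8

No — bags containing vertex 4 are not connected in the tree.

A tree decomposition must satisfy three properties: every vertex lies in some bag; for every edge, both endpoints lie together in some bag; and for every vertex, the bags containing it form a connected subtree. Here bags containing vertex 4 are not connected in the tree, so the decomposition is invalid.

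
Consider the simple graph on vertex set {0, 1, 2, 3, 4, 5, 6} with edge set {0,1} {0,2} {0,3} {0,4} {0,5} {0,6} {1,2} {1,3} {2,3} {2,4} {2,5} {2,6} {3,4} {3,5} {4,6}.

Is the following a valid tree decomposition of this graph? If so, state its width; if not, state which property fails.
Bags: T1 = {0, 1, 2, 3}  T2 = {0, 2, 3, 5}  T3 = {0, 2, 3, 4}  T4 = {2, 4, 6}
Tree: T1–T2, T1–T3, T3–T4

No — edge (0,6) lies in no bag.

A tree decomposition must satisfy three properties: every vertex lies in some bag; for every edge, both endpoints lie together in some bag; and for every vertex, the bags containing it form a connected subtree. Here edge (0,6) lies in no bag, so the decomposition is invalid.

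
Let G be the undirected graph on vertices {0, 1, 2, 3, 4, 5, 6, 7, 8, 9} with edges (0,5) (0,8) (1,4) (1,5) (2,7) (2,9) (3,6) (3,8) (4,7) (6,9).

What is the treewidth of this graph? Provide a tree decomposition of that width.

Treewidth 2.
Bags: B1 = {3, 6, 9}  B2 = {3, 8, 9}  B3 = {0, 8, 9}  B4 = {0, 5, 9}  B5 = {1, 5, 9}  B6 = {1, 4, 9}  B7 = {4, 7, 9}  B8 = {2, 7, 9}
Tree: B1–B2, B2–B3, B3–B4, B4–B5, B5–B6, B6–B7, B7–B8

The largest bag has 3 vertices, giving width 2; this decomposition certifies tw(G) ≤ 2. Since 9–6–3–8–0–5–1–4–7–2–9 is a cycle in G, G is not acyclic. Forests are exactly the graphs of treewidth ≤ 1, so tw(G) ≥ 2. The upper and lower bounds meet at 2, so that is the treewidth.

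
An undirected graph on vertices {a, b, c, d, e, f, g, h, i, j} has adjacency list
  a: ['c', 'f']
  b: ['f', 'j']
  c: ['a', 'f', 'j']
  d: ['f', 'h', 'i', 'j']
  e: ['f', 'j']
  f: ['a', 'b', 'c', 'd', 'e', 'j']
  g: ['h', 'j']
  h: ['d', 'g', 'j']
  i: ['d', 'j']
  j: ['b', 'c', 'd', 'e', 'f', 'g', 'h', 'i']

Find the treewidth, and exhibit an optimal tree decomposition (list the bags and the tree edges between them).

Treewidth 2.
Bags: B1 = {b, f, j}  B2 = {c, f, j}  B3 = {d, f, j}  B4 = {d, i, j}  B5 = {d, h, j}  B6 = {g, h, j}  B7 = {e, f, j}  B8 = {a, c, f}
Tree: B1–B2, B2–B3, B3–B4, B3–B5, B5–B6, B1–B7, B2–B8

The largest bag has 3 vertices, giving width 2; this decomposition certifies tw(G) ≤ 2. For the lower bound, the 3 vertices {g, h, j} are pairwise adjacent, and any tree decomposition puts a clique entirely inside one bag — forcing width ≥ 2. The upper and lower bounds meet at 2, so that is the treewidth.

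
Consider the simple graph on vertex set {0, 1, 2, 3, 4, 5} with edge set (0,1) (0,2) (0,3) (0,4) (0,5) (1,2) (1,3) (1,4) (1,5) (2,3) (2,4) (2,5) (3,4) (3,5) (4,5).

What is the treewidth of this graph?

A width-5 tree decomposition is:
Bags: B1 = {0, 1, 2, 3, 4, 5}
Tree: (single bag)
A single bag containing all 6 vertices is trivially a valid decomposition of width 5. Conversely, {0, 1, 2, 3, 4, 5} is a clique of size 6, and the vertices of any clique must share a bag in every tree decomposition; so some bag has ≥ 6 vertices and tw(G) ≥ 5. Combining the bounds, tw(G) = 5.

5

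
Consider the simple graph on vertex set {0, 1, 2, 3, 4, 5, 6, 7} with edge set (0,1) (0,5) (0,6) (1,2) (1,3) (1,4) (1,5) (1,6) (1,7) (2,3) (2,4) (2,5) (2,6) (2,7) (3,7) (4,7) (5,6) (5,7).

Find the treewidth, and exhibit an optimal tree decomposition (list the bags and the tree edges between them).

Treewidth 3.
One optimal decomposition is:
Bags: B1 = {1, 2, 3, 7}  B2 = {1, 2, 4, 7}  B3 = {1, 2, 5, 7}  B4 = {1, 2, 5, 6}  B5 = {0, 1, 5, 6}
Tree: B1–B2, B2–B3, B3–B4, B4–B5

The largest bag has 4 vertices, giving width 3; this decomposition certifies tw(G) ≤ 3. For the lower bound, the 4 vertices {0, 1, 5, 6} are pairwise adjacent, and any tree decomposition puts a clique entirely inside one bag — forcing width ≥ 3. Hence tw(G) = 3 exactly.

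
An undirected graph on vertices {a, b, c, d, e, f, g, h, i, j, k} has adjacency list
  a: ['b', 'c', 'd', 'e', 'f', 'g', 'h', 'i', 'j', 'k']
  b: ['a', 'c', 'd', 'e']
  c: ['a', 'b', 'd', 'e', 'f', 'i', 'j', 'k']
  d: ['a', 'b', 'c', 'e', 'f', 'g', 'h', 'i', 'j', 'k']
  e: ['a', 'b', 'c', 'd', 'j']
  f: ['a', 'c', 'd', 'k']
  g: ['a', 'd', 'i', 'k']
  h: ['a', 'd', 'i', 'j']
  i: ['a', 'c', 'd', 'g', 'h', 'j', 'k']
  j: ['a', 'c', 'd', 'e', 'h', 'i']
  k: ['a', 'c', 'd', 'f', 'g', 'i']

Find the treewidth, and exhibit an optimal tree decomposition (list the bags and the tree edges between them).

Treewidth 4.
Bags: B1 = {a, c, d, i, j}  B2 = {a, d, h, i, j}  B3 = {a, c, d, i, k}  B4 = {a, c, d, f, k}  B5 = {a, c, d, e, j}  B6 = {a, d, g, i, k}  B7 = {a, b, c, d, e}
Tree: B1–B2, B1–B3, B3–B4, B1–B5, B3–B6, B5–B7

Every bag has size at most 5, so the width is 5 − 1 = 4 and tw(G) ≤ 4. On the other hand G contains the 5-clique {a, d, g, i, k}. A clique must lie in a single bag of any decomposition, so no decomposition can have width below 4. Combining the bounds, tw(G) = 4.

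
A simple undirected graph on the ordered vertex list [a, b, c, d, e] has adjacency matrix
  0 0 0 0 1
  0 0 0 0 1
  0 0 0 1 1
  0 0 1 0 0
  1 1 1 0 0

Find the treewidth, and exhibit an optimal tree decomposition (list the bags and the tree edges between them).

Treewidth 1.
Bags: B1 = {c, e}  B2 = {a, e}  B3 = {c, d}  B4 = {b, e}
Tree: B1–B2, B1–B3, B2–B4

The largest bag has 2 vertices, giving width 1; this decomposition certifies tw(G) ≤ 1. Since G has at least one edge (e.g. c–e), it is not an edgeless graph, so tw(G) ≥ 1. The upper and lower bounds meet at 1, so that is the treewidth.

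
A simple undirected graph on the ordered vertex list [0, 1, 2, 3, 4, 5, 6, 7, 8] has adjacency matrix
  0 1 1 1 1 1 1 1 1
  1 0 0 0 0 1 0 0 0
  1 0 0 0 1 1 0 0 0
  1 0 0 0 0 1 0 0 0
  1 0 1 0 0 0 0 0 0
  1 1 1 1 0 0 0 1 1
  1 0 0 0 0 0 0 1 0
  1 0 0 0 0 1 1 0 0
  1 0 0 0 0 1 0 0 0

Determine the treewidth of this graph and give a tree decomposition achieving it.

Treewidth 2.
One optimal decomposition is:
Bags: B1 = {0, 5, 7}  B2 = {0, 1, 5}  B3 = {0, 6, 7}  B4 = {0, 5, 8}  B5 = {0, 3, 5}  B6 = {0, 2, 5}  B7 = {0, 2, 4}
Tree: B1–B2, B1–B3, B2–B4, B4–B5, B2–B6, B6–B7

Every bag has size at most 3, so the width is 3 − 1 = 2 and tw(G) ≤ 2. On the other hand G contains the 3-clique {0, 2, 4}. A clique must lie in a single bag of any decomposition, so no decomposition can have width below 2. Hence tw(G) = 2 exactly.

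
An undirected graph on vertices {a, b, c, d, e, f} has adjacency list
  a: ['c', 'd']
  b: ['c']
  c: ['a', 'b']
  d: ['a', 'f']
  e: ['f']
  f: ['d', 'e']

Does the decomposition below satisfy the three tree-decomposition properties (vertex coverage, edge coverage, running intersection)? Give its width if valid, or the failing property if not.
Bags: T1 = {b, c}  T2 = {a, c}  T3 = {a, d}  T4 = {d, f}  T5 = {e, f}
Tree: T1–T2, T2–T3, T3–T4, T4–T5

Yes; width 1.

Checking the three conditions: (i) the bags cover all of {a, b, c, d, e, f}; (ii) for each edge, some bag contains both endpoints; (iii) the bags containing any fixed vertex form a subtree. All hold, so the decomposition is valid with width 2 − 1 = 1.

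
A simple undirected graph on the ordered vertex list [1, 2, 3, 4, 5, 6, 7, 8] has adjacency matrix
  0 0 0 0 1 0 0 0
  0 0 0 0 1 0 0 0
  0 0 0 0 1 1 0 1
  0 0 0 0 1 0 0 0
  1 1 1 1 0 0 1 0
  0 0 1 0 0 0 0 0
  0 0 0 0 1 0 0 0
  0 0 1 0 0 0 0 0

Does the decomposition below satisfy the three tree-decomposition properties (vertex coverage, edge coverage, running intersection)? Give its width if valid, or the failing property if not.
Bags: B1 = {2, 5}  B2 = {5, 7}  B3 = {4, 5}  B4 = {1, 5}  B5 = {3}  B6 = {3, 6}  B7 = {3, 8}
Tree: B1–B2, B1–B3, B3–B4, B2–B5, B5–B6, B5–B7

A tree decomposition must satisfy three properties: every vertex lies in some bag; for every edge, both endpoints lie together in some bag; and for every vertex, the bags containing it form a connected subtree. Here edge (5,3) lies in no bag, so the decomposition is invalid.

No — edge (5,3) lies in no bag.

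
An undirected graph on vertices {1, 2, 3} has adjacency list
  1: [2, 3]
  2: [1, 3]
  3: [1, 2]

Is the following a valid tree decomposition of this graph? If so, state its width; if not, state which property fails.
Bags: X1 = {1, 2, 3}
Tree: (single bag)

Yes; width 2.

Checking the three conditions: (i) the bags cover all of {1, 2, 3}; (ii) for each edge, some bag contains both endpoints; (iii) the bags containing any fixed vertex form a subtree. All hold, so the decomposition is valid with width 3 − 1 = 2.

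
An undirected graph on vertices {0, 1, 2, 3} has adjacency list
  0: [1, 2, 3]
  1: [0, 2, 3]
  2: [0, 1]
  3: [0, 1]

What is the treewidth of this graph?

A width-2 tree decomposition is:
Bags: B1 = {0, 1, 2}  B2 = {0, 1, 3}
Tree: B1–B2
The largest bag has 3 vertices, giving width 2; this decomposition certifies tw(G) ≤ 2. On the other hand G contains the 3-clique {0, 1, 2}. A clique must lie in a single bag of any decomposition, so no decomposition can have width below 2. Hence tw(G) = 2 exactly.

2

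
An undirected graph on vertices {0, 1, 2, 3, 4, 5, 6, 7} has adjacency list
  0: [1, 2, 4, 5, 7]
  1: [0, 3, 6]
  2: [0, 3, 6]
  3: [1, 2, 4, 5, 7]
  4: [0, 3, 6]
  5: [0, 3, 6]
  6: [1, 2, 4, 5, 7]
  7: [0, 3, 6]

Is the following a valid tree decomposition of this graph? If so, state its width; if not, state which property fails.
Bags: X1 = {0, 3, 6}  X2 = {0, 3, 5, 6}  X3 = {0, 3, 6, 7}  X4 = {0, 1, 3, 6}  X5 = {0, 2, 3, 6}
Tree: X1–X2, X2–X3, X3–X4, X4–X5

A tree decomposition must satisfy three properties: every vertex lies in some bag; for every edge, both endpoints lie together in some bag; and for every vertex, the bags containing it form a connected subtree. Here vertex 4 appears in no bag, so the decomposition is invalid.

No — vertex 4 appears in no bag.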